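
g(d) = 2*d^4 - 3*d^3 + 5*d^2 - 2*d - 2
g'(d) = 8*d^3 - 9*d^2 + 10*d - 2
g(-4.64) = 1341.67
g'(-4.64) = -1041.35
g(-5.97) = 3367.02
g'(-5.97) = -2084.68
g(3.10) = 135.18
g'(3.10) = 180.84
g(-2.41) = 141.32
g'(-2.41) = -190.35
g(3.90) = 350.98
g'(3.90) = 374.66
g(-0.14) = -1.61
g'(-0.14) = -3.60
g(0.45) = -2.08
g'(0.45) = 1.41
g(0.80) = -1.12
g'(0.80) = 4.34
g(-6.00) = 3430.00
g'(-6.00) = -2114.00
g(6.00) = 2110.00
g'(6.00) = 1462.00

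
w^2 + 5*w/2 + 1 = (w + 1/2)*(w + 2)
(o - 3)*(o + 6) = o^2 + 3*o - 18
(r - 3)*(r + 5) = r^2 + 2*r - 15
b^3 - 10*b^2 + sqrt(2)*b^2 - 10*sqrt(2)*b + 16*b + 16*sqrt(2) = (b - 8)*(b - 2)*(b + sqrt(2))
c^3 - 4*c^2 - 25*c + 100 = (c - 5)*(c - 4)*(c + 5)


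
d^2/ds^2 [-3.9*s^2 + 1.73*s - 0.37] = -7.80000000000000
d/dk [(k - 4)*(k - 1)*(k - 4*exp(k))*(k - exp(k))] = (1 - exp(k))*(k - 4)*(k - 1)*(k - 4*exp(k)) - (k - 4)*(k - 1)*(k - exp(k))*(4*exp(k) - 1) + (k - 4)*(k - 4*exp(k))*(k - exp(k)) + (k - 1)*(k - 4*exp(k))*(k - exp(k))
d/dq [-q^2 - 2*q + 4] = -2*q - 2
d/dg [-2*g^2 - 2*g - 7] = -4*g - 2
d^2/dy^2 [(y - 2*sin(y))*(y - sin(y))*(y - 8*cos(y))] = 3*y^2*sin(y) + 8*y^2*cos(y) + 32*y*sin(y) - 48*y*sin(2*y) - 12*y*cos(y) + 4*y*cos(2*y) + 6*y - 6*sin(y) + 4*sin(2*y) - 12*cos(y) + 48*cos(2*y) - 36*cos(3*y)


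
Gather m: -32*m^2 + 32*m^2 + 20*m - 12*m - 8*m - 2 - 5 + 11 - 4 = 0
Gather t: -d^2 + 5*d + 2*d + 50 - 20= -d^2 + 7*d + 30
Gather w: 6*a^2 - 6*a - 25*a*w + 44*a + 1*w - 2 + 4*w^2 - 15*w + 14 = 6*a^2 + 38*a + 4*w^2 + w*(-25*a - 14) + 12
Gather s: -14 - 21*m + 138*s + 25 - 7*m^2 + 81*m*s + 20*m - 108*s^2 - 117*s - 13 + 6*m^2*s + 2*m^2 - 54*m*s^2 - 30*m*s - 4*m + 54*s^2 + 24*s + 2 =-5*m^2 - 5*m + s^2*(-54*m - 54) + s*(6*m^2 + 51*m + 45)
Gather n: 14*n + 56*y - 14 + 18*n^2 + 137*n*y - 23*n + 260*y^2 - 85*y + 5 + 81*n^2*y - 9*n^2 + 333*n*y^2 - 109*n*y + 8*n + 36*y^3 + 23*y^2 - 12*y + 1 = n^2*(81*y + 9) + n*(333*y^2 + 28*y - 1) + 36*y^3 + 283*y^2 - 41*y - 8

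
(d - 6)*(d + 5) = d^2 - d - 30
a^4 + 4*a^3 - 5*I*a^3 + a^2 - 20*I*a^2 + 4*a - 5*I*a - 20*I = (a + 4)*(a - 5*I)*(a - I)*(a + I)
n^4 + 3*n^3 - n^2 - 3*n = n*(n - 1)*(n + 1)*(n + 3)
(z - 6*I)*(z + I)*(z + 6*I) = z^3 + I*z^2 + 36*z + 36*I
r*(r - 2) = r^2 - 2*r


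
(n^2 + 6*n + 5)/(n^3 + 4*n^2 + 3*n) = (n + 5)/(n*(n + 3))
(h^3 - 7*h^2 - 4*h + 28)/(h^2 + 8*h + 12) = (h^2 - 9*h + 14)/(h + 6)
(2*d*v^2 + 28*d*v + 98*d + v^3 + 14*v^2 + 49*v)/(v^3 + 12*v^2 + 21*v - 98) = (2*d + v)/(v - 2)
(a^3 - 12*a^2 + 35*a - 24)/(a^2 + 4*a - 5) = (a^2 - 11*a + 24)/(a + 5)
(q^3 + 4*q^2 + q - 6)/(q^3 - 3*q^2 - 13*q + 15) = (q + 2)/(q - 5)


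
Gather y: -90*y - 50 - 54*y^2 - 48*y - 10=-54*y^2 - 138*y - 60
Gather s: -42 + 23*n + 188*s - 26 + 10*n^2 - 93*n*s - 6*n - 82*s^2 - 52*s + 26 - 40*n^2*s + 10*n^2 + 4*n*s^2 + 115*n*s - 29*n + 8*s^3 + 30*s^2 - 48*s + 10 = 20*n^2 - 12*n + 8*s^3 + s^2*(4*n - 52) + s*(-40*n^2 + 22*n + 88) - 32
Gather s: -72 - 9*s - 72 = -9*s - 144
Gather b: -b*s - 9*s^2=-b*s - 9*s^2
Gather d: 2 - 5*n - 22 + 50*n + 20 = 45*n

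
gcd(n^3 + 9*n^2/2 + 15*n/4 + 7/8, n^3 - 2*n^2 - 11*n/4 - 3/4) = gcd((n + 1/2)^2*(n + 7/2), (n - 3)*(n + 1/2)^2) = n^2 + n + 1/4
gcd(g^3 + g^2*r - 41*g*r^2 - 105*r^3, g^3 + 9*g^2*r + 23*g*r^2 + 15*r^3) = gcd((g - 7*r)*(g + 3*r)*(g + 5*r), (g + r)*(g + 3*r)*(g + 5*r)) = g^2 + 8*g*r + 15*r^2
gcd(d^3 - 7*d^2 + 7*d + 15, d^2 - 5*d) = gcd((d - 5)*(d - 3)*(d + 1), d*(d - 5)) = d - 5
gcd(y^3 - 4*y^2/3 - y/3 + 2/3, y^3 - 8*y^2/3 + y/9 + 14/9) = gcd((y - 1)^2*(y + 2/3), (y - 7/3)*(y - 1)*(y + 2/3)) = y^2 - y/3 - 2/3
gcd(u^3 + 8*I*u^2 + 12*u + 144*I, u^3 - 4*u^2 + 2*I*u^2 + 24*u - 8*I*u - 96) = u^2 + 2*I*u + 24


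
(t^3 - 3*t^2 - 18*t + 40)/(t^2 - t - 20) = t - 2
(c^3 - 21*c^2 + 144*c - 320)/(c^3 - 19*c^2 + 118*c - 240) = (c - 8)/(c - 6)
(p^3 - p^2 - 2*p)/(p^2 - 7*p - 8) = p*(p - 2)/(p - 8)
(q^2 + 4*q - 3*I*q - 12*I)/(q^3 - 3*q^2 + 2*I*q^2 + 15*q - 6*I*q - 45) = (q + 4)/(q^2 + q*(-3 + 5*I) - 15*I)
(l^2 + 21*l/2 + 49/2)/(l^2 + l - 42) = (l + 7/2)/(l - 6)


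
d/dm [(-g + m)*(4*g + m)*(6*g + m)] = 14*g^2 + 18*g*m + 3*m^2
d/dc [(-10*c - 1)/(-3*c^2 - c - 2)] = (30*c^2 + 10*c - (6*c + 1)*(10*c + 1) + 20)/(3*c^2 + c + 2)^2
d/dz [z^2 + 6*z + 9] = 2*z + 6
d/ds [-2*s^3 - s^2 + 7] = 2*s*(-3*s - 1)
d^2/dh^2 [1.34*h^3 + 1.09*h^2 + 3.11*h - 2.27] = 8.04*h + 2.18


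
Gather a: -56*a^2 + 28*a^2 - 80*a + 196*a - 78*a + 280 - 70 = -28*a^2 + 38*a + 210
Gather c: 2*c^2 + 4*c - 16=2*c^2 + 4*c - 16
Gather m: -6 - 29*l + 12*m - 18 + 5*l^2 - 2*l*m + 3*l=5*l^2 - 26*l + m*(12 - 2*l) - 24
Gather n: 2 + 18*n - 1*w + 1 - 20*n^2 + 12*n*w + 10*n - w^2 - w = -20*n^2 + n*(12*w + 28) - w^2 - 2*w + 3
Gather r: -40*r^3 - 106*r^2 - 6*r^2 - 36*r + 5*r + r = -40*r^3 - 112*r^2 - 30*r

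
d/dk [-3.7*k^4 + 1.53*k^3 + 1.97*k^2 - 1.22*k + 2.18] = -14.8*k^3 + 4.59*k^2 + 3.94*k - 1.22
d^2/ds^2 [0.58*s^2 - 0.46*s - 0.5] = 1.16000000000000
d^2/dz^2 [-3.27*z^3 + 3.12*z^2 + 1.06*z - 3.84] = 6.24 - 19.62*z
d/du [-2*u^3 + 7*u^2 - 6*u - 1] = -6*u^2 + 14*u - 6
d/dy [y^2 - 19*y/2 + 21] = 2*y - 19/2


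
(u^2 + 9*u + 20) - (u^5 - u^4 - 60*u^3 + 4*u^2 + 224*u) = -u^5 + u^4 + 60*u^3 - 3*u^2 - 215*u + 20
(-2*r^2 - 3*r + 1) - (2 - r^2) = -r^2 - 3*r - 1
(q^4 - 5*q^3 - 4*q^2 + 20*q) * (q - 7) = q^5 - 12*q^4 + 31*q^3 + 48*q^2 - 140*q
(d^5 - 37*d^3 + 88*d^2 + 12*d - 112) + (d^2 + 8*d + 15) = d^5 - 37*d^3 + 89*d^2 + 20*d - 97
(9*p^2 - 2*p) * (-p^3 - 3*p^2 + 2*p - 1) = -9*p^5 - 25*p^4 + 24*p^3 - 13*p^2 + 2*p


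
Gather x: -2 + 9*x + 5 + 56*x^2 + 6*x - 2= 56*x^2 + 15*x + 1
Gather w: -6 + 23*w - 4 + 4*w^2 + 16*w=4*w^2 + 39*w - 10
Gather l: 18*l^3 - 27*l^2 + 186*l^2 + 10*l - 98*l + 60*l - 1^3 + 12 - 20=18*l^3 + 159*l^2 - 28*l - 9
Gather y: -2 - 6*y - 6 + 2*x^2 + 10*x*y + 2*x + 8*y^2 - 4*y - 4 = 2*x^2 + 2*x + 8*y^2 + y*(10*x - 10) - 12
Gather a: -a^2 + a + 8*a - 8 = -a^2 + 9*a - 8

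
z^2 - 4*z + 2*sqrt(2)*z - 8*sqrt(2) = (z - 4)*(z + 2*sqrt(2))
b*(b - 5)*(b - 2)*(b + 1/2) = b^4 - 13*b^3/2 + 13*b^2/2 + 5*b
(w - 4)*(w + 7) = w^2 + 3*w - 28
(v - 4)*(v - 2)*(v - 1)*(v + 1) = v^4 - 6*v^3 + 7*v^2 + 6*v - 8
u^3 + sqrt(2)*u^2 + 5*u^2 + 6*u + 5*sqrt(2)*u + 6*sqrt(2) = (u + 2)*(u + 3)*(u + sqrt(2))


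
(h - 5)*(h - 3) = h^2 - 8*h + 15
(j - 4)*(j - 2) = j^2 - 6*j + 8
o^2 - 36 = (o - 6)*(o + 6)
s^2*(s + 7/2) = s^3 + 7*s^2/2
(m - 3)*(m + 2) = m^2 - m - 6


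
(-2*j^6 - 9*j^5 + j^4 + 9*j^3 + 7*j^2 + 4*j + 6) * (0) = 0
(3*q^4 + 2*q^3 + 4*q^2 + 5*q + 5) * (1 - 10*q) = -30*q^5 - 17*q^4 - 38*q^3 - 46*q^2 - 45*q + 5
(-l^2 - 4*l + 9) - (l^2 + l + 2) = -2*l^2 - 5*l + 7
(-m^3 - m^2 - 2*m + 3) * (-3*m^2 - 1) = 3*m^5 + 3*m^4 + 7*m^3 - 8*m^2 + 2*m - 3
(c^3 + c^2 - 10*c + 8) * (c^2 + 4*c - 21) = c^5 + 5*c^4 - 27*c^3 - 53*c^2 + 242*c - 168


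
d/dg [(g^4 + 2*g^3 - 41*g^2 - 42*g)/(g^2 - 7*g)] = (2*g^3 - 19*g^2 - 28*g + 329)/(g^2 - 14*g + 49)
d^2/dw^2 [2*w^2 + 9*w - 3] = 4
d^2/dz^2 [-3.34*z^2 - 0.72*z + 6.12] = -6.68000000000000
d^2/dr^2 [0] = 0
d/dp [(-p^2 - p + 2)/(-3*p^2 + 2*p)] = (-5*p^2 + 12*p - 4)/(p^2*(9*p^2 - 12*p + 4))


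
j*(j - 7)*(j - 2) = j^3 - 9*j^2 + 14*j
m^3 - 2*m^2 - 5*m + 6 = (m - 3)*(m - 1)*(m + 2)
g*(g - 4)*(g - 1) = g^3 - 5*g^2 + 4*g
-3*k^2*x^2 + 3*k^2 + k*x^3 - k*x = (-3*k + x)*(x - 1)*(k*x + k)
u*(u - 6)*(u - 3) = u^3 - 9*u^2 + 18*u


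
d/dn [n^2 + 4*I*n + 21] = 2*n + 4*I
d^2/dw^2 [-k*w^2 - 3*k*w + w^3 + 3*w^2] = -2*k + 6*w + 6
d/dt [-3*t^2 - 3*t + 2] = -6*t - 3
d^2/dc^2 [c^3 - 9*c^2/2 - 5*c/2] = 6*c - 9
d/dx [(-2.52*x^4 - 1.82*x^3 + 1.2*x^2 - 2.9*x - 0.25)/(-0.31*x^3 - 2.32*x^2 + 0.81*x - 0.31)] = (0.7812*x^6 + 11.6928*x^5 - 1.5292*x^4 - 1.6216*x^3 - 4.2959*x^2 - 1.904*x + 1.1015)/(0.0961*x^6 + 1.4384*x^5 + 4.8802*x^4 - 3.5662*x^3 + 2.0945*x^2 - 0.5022*x + 0.0961)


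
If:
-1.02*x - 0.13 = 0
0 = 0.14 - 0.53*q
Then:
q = 0.26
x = -0.13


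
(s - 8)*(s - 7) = s^2 - 15*s + 56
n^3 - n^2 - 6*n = n*(n - 3)*(n + 2)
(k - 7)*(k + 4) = k^2 - 3*k - 28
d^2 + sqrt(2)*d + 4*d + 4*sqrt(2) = (d + 4)*(d + sqrt(2))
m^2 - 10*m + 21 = (m - 7)*(m - 3)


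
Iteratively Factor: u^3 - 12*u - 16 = (u - 4)*(u^2 + 4*u + 4) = (u - 4)*(u + 2)*(u + 2)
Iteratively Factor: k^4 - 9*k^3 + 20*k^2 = (k)*(k^3 - 9*k^2 + 20*k) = k*(k - 5)*(k^2 - 4*k) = k^2*(k - 5)*(k - 4)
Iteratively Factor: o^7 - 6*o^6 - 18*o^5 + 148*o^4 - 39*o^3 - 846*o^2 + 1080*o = (o - 3)*(o^6 - 3*o^5 - 27*o^4 + 67*o^3 + 162*o^2 - 360*o) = (o - 3)*(o + 4)*(o^5 - 7*o^4 + o^3 + 63*o^2 - 90*o) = o*(o - 3)*(o + 4)*(o^4 - 7*o^3 + o^2 + 63*o - 90) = o*(o - 3)*(o - 2)*(o + 4)*(o^3 - 5*o^2 - 9*o + 45) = o*(o - 5)*(o - 3)*(o - 2)*(o + 4)*(o^2 - 9) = o*(o - 5)*(o - 3)^2*(o - 2)*(o + 4)*(o + 3)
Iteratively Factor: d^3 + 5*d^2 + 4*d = (d)*(d^2 + 5*d + 4) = d*(d + 1)*(d + 4)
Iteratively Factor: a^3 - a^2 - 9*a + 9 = (a - 3)*(a^2 + 2*a - 3) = (a - 3)*(a + 3)*(a - 1)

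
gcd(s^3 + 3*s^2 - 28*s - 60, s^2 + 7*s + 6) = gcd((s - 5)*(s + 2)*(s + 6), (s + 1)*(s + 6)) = s + 6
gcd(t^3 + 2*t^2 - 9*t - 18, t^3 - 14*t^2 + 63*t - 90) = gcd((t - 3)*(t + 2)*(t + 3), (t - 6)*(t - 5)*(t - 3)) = t - 3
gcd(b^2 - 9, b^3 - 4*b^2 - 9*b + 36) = b^2 - 9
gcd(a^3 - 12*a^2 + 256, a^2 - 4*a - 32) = a^2 - 4*a - 32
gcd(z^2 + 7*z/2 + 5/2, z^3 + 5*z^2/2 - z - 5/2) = z^2 + 7*z/2 + 5/2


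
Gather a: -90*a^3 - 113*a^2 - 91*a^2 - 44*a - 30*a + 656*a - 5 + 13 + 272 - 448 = -90*a^3 - 204*a^2 + 582*a - 168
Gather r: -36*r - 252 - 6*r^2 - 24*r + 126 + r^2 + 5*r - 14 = -5*r^2 - 55*r - 140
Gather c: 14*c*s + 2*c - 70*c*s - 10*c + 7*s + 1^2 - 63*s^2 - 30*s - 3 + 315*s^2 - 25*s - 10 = c*(-56*s - 8) + 252*s^2 - 48*s - 12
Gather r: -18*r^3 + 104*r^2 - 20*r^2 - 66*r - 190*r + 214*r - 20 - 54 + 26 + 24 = -18*r^3 + 84*r^2 - 42*r - 24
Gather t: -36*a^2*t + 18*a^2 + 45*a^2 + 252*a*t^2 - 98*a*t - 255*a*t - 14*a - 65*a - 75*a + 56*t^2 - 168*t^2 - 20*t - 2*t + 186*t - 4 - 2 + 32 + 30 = 63*a^2 - 154*a + t^2*(252*a - 112) + t*(-36*a^2 - 353*a + 164) + 56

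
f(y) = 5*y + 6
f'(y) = 5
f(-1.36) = -0.80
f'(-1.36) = 5.00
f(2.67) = 19.35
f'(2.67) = 5.00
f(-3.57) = -11.85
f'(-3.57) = 5.00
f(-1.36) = -0.80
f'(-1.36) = 5.00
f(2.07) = 16.35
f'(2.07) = 5.00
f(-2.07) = -4.35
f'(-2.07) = 5.00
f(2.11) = 16.55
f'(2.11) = 5.00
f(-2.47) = -6.35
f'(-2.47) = 5.00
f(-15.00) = -69.00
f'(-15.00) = 5.00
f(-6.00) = -24.00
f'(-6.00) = 5.00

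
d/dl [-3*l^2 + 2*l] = 2 - 6*l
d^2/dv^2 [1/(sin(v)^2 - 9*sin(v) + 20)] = (-4*sin(v)^4 + 27*sin(v)^3 + 5*sin(v)^2 - 234*sin(v) + 122)/(sin(v)^2 - 9*sin(v) + 20)^3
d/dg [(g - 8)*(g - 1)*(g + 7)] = 3*g^2 - 4*g - 55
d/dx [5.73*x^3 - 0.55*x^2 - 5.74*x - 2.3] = 17.19*x^2 - 1.1*x - 5.74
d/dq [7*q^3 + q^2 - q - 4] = 21*q^2 + 2*q - 1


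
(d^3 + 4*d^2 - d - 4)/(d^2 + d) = d + 3 - 4/d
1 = 1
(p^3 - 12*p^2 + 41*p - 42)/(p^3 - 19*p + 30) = (p - 7)/(p + 5)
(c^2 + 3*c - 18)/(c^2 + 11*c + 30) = (c - 3)/(c + 5)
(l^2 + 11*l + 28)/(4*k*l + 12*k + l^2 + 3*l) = (l^2 + 11*l + 28)/(4*k*l + 12*k + l^2 + 3*l)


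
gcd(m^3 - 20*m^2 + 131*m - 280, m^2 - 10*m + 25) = m - 5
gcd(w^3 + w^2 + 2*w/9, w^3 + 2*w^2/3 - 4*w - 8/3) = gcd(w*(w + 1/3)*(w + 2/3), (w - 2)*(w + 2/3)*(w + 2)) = w + 2/3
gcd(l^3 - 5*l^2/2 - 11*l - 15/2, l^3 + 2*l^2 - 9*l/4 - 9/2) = l + 3/2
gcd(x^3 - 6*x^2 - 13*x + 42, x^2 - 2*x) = x - 2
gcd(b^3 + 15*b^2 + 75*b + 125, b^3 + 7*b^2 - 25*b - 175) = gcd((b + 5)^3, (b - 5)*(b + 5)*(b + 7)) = b + 5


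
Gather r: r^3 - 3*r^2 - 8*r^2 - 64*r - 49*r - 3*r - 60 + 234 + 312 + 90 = r^3 - 11*r^2 - 116*r + 576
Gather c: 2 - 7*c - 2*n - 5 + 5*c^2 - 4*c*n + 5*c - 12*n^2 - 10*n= 5*c^2 + c*(-4*n - 2) - 12*n^2 - 12*n - 3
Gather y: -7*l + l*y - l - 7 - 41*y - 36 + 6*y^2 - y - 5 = -8*l + 6*y^2 + y*(l - 42) - 48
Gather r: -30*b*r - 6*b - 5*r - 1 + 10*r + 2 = -6*b + r*(5 - 30*b) + 1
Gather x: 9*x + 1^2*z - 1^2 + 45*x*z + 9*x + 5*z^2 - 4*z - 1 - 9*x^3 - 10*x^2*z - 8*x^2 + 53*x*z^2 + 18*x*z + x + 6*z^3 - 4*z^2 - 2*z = -9*x^3 + x^2*(-10*z - 8) + x*(53*z^2 + 63*z + 19) + 6*z^3 + z^2 - 5*z - 2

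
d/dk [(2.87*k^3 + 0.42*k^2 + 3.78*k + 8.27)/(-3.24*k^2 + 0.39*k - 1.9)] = (-9.2988*k^4 + 2.2386*k^3 - 3.948*k^2 + 51.9936*k - 10.4073)/(10.4976*k^4 - 2.5272*k^3 + 12.4641*k^2 - 1.482*k + 3.61)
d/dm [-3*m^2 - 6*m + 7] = -6*m - 6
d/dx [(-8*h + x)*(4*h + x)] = -4*h + 2*x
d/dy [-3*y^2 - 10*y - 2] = -6*y - 10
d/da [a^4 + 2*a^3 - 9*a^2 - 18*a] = 4*a^3 + 6*a^2 - 18*a - 18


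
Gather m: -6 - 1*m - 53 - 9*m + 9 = -10*m - 50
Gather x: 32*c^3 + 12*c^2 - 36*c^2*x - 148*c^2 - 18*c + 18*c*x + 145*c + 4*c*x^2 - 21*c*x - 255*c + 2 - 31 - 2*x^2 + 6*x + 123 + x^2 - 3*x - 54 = 32*c^3 - 136*c^2 - 128*c + x^2*(4*c - 1) + x*(-36*c^2 - 3*c + 3) + 40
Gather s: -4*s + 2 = 2 - 4*s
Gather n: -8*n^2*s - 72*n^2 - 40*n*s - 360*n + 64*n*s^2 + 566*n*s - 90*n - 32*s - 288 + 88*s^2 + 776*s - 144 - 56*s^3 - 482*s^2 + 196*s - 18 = n^2*(-8*s - 72) + n*(64*s^2 + 526*s - 450) - 56*s^3 - 394*s^2 + 940*s - 450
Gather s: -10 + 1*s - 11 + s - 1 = 2*s - 22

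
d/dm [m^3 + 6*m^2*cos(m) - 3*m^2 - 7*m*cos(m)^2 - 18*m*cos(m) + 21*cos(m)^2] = -6*m^2*sin(m) + 3*m^2 + 18*m*sin(m) + 7*m*sin(2*m) + 12*m*cos(m) - 6*m - 21*sin(2*m) - 7*cos(m)^2 - 18*cos(m)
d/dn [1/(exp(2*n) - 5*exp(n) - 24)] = (5 - 2*exp(n))*exp(n)/(-exp(2*n) + 5*exp(n) + 24)^2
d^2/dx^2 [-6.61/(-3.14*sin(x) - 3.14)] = 0.00327605934000471*(1285.1388347552 - 642.5694173776*sin(x))/(sin(x) + 1)^2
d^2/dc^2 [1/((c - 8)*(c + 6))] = 2*((c - 8)^2 + (c - 8)*(c + 6) + (c + 6)^2)/((c - 8)^3*(c + 6)^3)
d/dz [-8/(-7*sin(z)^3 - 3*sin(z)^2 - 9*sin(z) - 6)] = 24*(-2*sin(z) + 7*cos(z)^2 - 10)*cos(z)/(7*sin(z)^3 + 3*sin(z)^2 + 9*sin(z) + 6)^2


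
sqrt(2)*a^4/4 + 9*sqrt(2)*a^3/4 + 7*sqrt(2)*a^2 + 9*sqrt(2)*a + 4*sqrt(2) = (a/2 + 1/2)*(a + 2)*(a + 4)*(sqrt(2)*a/2 + sqrt(2))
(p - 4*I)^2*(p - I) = p^3 - 9*I*p^2 - 24*p + 16*I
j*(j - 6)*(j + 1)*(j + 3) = j^4 - 2*j^3 - 21*j^2 - 18*j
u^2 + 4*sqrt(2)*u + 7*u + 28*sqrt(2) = (u + 7)*(u + 4*sqrt(2))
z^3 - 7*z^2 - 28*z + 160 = (z - 8)*(z - 4)*(z + 5)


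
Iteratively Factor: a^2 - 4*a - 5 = (a + 1)*(a - 5)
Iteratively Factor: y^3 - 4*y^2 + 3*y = (y)*(y^2 - 4*y + 3) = y*(y - 3)*(y - 1)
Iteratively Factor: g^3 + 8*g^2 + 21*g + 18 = (g + 3)*(g^2 + 5*g + 6) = (g + 2)*(g + 3)*(g + 3)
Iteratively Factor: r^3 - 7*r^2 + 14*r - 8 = (r - 1)*(r^2 - 6*r + 8) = (r - 4)*(r - 1)*(r - 2)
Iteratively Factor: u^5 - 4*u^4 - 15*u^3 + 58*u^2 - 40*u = (u + 4)*(u^4 - 8*u^3 + 17*u^2 - 10*u) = (u - 5)*(u + 4)*(u^3 - 3*u^2 + 2*u) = u*(u - 5)*(u + 4)*(u^2 - 3*u + 2) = u*(u - 5)*(u - 2)*(u + 4)*(u - 1)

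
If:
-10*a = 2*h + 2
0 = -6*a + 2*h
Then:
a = -1/8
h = -3/8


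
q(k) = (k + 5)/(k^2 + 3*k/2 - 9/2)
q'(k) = (-2*k - 3/2)*(k + 5)/(k^2 + 3*k/2 - 9/2)^2 + 1/(k^2 + 3*k/2 - 9/2) = 2*(2*k^2 + 3*k - (k + 5)*(4*k + 3) - 9)/(2*k^2 + 3*k - 9)^2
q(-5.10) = -0.01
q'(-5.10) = 0.07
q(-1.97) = -0.85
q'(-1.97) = 0.30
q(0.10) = -1.18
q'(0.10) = -0.69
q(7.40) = 0.20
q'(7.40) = -0.04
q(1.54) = 36.01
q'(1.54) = -902.76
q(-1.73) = -0.80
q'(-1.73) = 0.14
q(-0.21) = -1.00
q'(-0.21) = -0.44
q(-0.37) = -0.94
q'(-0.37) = -0.35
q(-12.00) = -0.06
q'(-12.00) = 0.00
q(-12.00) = -0.06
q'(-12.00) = 0.00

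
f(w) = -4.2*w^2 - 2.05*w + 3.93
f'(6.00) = -52.45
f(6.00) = -159.57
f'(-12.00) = 98.75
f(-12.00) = -576.27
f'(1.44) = -14.15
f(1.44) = -7.73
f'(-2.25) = 16.85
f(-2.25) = -12.72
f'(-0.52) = 2.32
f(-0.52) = 3.86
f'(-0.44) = 1.65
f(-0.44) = 4.02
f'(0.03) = -2.30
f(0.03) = 3.86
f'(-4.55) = 36.17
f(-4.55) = -73.69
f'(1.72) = -16.50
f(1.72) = -12.02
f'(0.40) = -5.41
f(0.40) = 2.44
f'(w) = -8.4*w - 2.05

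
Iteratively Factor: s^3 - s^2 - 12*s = (s - 4)*(s^2 + 3*s) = s*(s - 4)*(s + 3)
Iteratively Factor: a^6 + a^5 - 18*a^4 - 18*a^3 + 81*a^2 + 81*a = (a - 3)*(a^5 + 4*a^4 - 6*a^3 - 36*a^2 - 27*a) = (a - 3)*(a + 3)*(a^4 + a^3 - 9*a^2 - 9*a) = a*(a - 3)*(a + 3)*(a^3 + a^2 - 9*a - 9) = a*(a - 3)^2*(a + 3)*(a^2 + 4*a + 3) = a*(a - 3)^2*(a + 3)^2*(a + 1)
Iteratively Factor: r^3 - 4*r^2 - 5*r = (r + 1)*(r^2 - 5*r) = r*(r + 1)*(r - 5)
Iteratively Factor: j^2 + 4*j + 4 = (j + 2)*(j + 2)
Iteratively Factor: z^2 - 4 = (z + 2)*(z - 2)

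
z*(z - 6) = z^2 - 6*z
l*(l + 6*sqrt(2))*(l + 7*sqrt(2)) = l^3 + 13*sqrt(2)*l^2 + 84*l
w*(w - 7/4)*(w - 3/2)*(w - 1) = w^4 - 17*w^3/4 + 47*w^2/8 - 21*w/8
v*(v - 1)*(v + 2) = v^3 + v^2 - 2*v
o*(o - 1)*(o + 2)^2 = o^4 + 3*o^3 - 4*o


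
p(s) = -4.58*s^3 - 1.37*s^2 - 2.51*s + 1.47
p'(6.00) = -513.59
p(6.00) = -1052.19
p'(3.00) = -134.39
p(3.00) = -142.05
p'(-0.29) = -2.87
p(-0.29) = 2.19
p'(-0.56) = -5.28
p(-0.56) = 3.25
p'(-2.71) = -95.99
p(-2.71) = 89.36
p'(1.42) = -34.11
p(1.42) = -17.97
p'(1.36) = -31.65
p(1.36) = -16.00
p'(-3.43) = -154.76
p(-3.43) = 178.78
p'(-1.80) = -42.10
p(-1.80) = 28.26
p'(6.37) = -577.49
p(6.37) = -1253.92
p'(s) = -13.74*s^2 - 2.74*s - 2.51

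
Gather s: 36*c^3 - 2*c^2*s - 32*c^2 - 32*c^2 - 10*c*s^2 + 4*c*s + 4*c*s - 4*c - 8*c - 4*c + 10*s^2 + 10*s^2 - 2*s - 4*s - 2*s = 36*c^3 - 64*c^2 - 16*c + s^2*(20 - 10*c) + s*(-2*c^2 + 8*c - 8)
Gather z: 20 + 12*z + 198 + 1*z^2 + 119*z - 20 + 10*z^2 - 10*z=11*z^2 + 121*z + 198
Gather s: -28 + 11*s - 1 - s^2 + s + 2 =-s^2 + 12*s - 27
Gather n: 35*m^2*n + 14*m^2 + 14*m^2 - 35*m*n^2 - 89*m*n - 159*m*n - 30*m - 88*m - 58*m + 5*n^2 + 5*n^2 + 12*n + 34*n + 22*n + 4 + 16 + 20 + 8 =28*m^2 - 176*m + n^2*(10 - 35*m) + n*(35*m^2 - 248*m + 68) + 48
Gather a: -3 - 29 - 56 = -88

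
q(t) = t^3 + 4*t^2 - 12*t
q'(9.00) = 303.00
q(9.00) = 945.00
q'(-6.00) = 48.00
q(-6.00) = 0.00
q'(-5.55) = 36.01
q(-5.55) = 18.86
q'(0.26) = -9.72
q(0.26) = -2.83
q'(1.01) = -0.86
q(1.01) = -7.01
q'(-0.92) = -16.82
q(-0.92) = 13.65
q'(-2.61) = -12.44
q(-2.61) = 40.79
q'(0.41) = -8.22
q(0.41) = -4.18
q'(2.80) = 33.92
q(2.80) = 19.71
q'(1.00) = -1.00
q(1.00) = -7.00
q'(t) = 3*t^2 + 8*t - 12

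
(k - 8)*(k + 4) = k^2 - 4*k - 32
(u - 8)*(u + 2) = u^2 - 6*u - 16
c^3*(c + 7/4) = c^4 + 7*c^3/4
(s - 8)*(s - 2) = s^2 - 10*s + 16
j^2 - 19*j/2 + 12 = (j - 8)*(j - 3/2)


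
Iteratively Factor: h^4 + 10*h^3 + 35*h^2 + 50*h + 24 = (h + 2)*(h^3 + 8*h^2 + 19*h + 12) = (h + 2)*(h + 4)*(h^2 + 4*h + 3) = (h + 2)*(h + 3)*(h + 4)*(h + 1)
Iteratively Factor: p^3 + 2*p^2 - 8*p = (p + 4)*(p^2 - 2*p) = (p - 2)*(p + 4)*(p)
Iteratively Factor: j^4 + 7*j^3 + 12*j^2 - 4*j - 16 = (j + 2)*(j^3 + 5*j^2 + 2*j - 8) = (j - 1)*(j + 2)*(j^2 + 6*j + 8) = (j - 1)*(j + 2)^2*(j + 4)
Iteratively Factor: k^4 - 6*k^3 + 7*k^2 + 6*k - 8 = (k - 1)*(k^3 - 5*k^2 + 2*k + 8) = (k - 4)*(k - 1)*(k^2 - k - 2) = (k - 4)*(k - 1)*(k + 1)*(k - 2)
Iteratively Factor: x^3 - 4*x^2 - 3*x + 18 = (x + 2)*(x^2 - 6*x + 9) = (x - 3)*(x + 2)*(x - 3)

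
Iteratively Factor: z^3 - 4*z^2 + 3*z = (z - 1)*(z^2 - 3*z) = (z - 3)*(z - 1)*(z)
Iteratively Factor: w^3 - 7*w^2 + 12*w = (w - 3)*(w^2 - 4*w) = w*(w - 3)*(w - 4)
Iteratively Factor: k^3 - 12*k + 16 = (k + 4)*(k^2 - 4*k + 4) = (k - 2)*(k + 4)*(k - 2)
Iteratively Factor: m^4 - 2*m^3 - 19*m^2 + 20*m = (m - 5)*(m^3 + 3*m^2 - 4*m) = m*(m - 5)*(m^2 + 3*m - 4) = m*(m - 5)*(m - 1)*(m + 4)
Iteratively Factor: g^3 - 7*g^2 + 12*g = (g - 3)*(g^2 - 4*g) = (g - 4)*(g - 3)*(g)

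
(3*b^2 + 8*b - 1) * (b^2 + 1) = 3*b^4 + 8*b^3 + 2*b^2 + 8*b - 1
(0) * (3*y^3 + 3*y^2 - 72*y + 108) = 0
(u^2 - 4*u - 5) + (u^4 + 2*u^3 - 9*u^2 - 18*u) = u^4 + 2*u^3 - 8*u^2 - 22*u - 5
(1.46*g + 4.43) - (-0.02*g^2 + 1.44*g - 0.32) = 0.02*g^2 + 0.02*g + 4.75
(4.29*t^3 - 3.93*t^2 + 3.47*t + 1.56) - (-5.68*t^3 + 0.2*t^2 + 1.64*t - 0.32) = 9.97*t^3 - 4.13*t^2 + 1.83*t + 1.88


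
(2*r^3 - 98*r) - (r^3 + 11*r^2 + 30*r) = r^3 - 11*r^2 - 128*r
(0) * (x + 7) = 0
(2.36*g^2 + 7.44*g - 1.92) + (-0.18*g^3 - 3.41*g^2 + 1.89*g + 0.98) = -0.18*g^3 - 1.05*g^2 + 9.33*g - 0.94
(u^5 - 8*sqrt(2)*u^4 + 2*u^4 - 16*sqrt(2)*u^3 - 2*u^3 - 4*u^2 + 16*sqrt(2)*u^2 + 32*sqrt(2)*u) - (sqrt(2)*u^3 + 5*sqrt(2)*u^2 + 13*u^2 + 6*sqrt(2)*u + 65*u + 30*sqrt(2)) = u^5 - 8*sqrt(2)*u^4 + 2*u^4 - 17*sqrt(2)*u^3 - 2*u^3 - 17*u^2 + 11*sqrt(2)*u^2 - 65*u + 26*sqrt(2)*u - 30*sqrt(2)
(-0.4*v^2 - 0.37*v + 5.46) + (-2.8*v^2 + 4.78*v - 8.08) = -3.2*v^2 + 4.41*v - 2.62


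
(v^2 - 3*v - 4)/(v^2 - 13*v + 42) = (v^2 - 3*v - 4)/(v^2 - 13*v + 42)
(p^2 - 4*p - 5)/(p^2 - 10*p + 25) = (p + 1)/(p - 5)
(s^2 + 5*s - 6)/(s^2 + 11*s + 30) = (s - 1)/(s + 5)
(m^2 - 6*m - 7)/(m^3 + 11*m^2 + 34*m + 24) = (m - 7)/(m^2 + 10*m + 24)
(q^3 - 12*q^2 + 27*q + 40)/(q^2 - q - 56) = (q^2 - 4*q - 5)/(q + 7)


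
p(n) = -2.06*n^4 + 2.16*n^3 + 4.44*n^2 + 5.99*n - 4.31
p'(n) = -8.24*n^3 + 6.48*n^2 + 8.88*n + 5.99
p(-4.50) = -982.91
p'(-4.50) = 848.12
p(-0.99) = -9.96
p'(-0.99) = 11.55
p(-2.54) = -112.02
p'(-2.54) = 160.27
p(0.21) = -2.84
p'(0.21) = 8.06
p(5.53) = -1396.62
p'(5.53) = -1140.23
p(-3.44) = -348.77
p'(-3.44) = 387.56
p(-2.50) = -105.75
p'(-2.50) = 153.04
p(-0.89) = -8.94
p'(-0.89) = 9.03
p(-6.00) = -3016.73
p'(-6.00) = 1965.83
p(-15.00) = -110672.66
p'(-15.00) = 29140.79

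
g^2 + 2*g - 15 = (g - 3)*(g + 5)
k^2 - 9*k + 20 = (k - 5)*(k - 4)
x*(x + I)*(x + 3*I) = x^3 + 4*I*x^2 - 3*x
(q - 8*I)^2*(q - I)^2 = q^4 - 18*I*q^3 - 97*q^2 + 144*I*q + 64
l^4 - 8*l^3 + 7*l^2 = l^2*(l - 7)*(l - 1)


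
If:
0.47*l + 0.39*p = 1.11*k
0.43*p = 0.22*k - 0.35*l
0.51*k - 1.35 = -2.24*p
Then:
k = -0.15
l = -0.87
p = 0.64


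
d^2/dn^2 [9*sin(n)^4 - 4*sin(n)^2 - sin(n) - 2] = -144*sin(n)^4 + 124*sin(n)^2 + sin(n) - 8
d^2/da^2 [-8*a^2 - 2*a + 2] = -16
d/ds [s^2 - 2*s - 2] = 2*s - 2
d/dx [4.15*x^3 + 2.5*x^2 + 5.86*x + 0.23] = 12.45*x^2 + 5.0*x + 5.86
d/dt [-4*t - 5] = -4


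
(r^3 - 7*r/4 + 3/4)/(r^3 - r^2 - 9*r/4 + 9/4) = (2*r - 1)/(2*r - 3)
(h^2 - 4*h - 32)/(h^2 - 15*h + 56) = (h + 4)/(h - 7)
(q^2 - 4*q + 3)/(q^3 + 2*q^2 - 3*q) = (q - 3)/(q*(q + 3))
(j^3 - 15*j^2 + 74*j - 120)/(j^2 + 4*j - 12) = (j^3 - 15*j^2 + 74*j - 120)/(j^2 + 4*j - 12)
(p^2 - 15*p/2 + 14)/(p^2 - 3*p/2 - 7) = (p - 4)/(p + 2)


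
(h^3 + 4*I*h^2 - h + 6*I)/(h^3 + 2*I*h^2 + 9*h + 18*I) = (h - I)/(h - 3*I)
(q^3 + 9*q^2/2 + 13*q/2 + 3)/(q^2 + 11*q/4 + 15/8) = 4*(q^2 + 3*q + 2)/(4*q + 5)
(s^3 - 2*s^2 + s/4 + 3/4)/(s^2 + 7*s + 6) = (4*s^3 - 8*s^2 + s + 3)/(4*(s^2 + 7*s + 6))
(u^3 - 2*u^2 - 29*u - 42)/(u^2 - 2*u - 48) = (-u^3 + 2*u^2 + 29*u + 42)/(-u^2 + 2*u + 48)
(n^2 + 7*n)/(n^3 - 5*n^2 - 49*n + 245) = n/(n^2 - 12*n + 35)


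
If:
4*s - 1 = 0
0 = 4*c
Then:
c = 0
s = 1/4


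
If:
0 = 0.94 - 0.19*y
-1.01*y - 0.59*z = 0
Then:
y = 4.95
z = -8.47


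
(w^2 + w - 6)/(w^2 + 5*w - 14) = (w + 3)/(w + 7)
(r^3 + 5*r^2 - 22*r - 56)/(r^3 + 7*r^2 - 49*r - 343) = (r^2 - 2*r - 8)/(r^2 - 49)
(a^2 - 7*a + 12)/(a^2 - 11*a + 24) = (a - 4)/(a - 8)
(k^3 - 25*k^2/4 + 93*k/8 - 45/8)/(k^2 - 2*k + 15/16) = 2*(2*k^2 - 11*k + 15)/(4*k - 5)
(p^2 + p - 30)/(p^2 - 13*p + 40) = (p + 6)/(p - 8)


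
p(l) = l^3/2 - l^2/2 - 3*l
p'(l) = 3*l^2/2 - l - 3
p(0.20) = -0.62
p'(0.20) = -3.14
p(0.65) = -2.02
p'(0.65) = -3.02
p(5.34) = 45.86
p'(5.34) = 34.43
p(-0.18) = 0.52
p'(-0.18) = -2.77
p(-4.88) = -55.37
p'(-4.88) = 37.60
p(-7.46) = -213.03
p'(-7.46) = 87.94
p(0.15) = -0.46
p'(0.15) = -3.12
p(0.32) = -0.99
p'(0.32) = -3.17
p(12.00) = 756.00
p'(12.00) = 201.00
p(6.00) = 72.00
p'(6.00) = 45.00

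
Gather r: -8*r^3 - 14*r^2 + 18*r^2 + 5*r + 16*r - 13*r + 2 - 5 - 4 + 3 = -8*r^3 + 4*r^2 + 8*r - 4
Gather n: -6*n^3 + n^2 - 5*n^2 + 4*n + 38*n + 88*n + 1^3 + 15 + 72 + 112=-6*n^3 - 4*n^2 + 130*n + 200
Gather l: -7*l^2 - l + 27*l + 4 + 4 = -7*l^2 + 26*l + 8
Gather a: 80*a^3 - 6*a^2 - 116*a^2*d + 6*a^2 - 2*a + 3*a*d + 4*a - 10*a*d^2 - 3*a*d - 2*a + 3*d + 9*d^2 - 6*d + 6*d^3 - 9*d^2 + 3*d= 80*a^3 - 116*a^2*d - 10*a*d^2 + 6*d^3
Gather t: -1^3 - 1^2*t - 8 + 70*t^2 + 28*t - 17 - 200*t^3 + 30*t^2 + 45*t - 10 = -200*t^3 + 100*t^2 + 72*t - 36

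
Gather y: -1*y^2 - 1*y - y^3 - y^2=-y^3 - 2*y^2 - y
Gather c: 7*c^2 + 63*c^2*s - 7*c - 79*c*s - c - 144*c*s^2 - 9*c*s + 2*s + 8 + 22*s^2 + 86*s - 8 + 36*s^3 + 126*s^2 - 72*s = c^2*(63*s + 7) + c*(-144*s^2 - 88*s - 8) + 36*s^3 + 148*s^2 + 16*s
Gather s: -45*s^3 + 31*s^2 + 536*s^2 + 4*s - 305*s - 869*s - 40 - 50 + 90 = -45*s^3 + 567*s^2 - 1170*s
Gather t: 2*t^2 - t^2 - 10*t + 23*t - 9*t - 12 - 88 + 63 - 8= t^2 + 4*t - 45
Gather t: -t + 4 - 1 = 3 - t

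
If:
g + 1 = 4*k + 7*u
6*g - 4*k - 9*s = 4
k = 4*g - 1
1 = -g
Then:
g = -1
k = -5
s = 10/9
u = 20/7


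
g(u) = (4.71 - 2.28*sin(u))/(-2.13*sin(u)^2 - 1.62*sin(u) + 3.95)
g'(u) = (4.71 - 2.28*sin(u))*(4.26*sin(u)*cos(u) + 1.62*cos(u))/(-2.13*sin(u)^2 - 1.62*sin(u) + 3.95)^2 - 2.28*cos(u)/(-2.13*sin(u)^2 - 1.62*sin(u) + 3.95)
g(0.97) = 2.43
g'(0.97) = 4.95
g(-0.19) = 1.23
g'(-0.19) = -0.30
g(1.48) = 10.88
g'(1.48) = 24.88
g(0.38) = 1.26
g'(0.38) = 0.54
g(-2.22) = 1.68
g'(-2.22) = 0.82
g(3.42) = 1.26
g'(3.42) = 0.39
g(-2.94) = 1.23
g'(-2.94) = 0.31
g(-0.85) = 1.62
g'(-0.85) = -0.81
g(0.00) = 1.19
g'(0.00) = -0.09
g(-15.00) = 1.51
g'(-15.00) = 0.74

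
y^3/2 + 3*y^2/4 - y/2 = y*(y/2 + 1)*(y - 1/2)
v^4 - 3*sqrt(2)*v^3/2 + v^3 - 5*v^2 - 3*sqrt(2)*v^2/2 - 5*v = v*(v + 1)*(v - 5*sqrt(2)/2)*(v + sqrt(2))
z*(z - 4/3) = z^2 - 4*z/3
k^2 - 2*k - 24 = (k - 6)*(k + 4)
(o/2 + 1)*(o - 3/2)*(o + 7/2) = o^3/2 + 2*o^2 - 5*o/8 - 21/4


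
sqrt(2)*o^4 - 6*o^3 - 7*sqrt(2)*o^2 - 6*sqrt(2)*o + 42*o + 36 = (o - 3)*(o + 2)*(o - 3*sqrt(2))*(sqrt(2)*o + sqrt(2))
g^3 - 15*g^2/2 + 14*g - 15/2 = (g - 5)*(g - 3/2)*(g - 1)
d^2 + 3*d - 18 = (d - 3)*(d + 6)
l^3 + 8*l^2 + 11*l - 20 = (l - 1)*(l + 4)*(l + 5)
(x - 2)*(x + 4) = x^2 + 2*x - 8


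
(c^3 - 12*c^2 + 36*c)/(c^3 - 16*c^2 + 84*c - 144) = c/(c - 4)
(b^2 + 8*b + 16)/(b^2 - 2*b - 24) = (b + 4)/(b - 6)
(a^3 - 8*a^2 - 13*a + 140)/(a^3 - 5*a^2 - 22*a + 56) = (a - 5)/(a - 2)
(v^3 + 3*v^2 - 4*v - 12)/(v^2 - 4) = v + 3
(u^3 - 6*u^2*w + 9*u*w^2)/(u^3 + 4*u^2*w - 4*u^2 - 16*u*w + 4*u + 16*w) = u*(u^2 - 6*u*w + 9*w^2)/(u^3 + 4*u^2*w - 4*u^2 - 16*u*w + 4*u + 16*w)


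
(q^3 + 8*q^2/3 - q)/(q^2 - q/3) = q + 3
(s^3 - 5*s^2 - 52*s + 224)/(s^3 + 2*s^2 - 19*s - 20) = (s^2 - s - 56)/(s^2 + 6*s + 5)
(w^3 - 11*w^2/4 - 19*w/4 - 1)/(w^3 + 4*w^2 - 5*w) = (4*w^3 - 11*w^2 - 19*w - 4)/(4*w*(w^2 + 4*w - 5))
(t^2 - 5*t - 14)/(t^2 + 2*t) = (t - 7)/t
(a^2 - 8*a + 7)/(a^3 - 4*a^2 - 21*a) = (a - 1)/(a*(a + 3))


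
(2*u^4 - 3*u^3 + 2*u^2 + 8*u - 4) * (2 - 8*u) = -16*u^5 + 28*u^4 - 22*u^3 - 60*u^2 + 48*u - 8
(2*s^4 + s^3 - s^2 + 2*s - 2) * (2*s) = 4*s^5 + 2*s^4 - 2*s^3 + 4*s^2 - 4*s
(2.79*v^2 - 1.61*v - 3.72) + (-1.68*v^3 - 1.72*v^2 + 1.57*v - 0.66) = -1.68*v^3 + 1.07*v^2 - 0.04*v - 4.38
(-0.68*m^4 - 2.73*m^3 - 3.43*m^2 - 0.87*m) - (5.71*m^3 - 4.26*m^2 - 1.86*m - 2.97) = -0.68*m^4 - 8.44*m^3 + 0.83*m^2 + 0.99*m + 2.97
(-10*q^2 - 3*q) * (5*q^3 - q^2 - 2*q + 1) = -50*q^5 - 5*q^4 + 23*q^3 - 4*q^2 - 3*q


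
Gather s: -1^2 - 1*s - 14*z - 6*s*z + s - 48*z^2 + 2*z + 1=-6*s*z - 48*z^2 - 12*z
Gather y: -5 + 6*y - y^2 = -y^2 + 6*y - 5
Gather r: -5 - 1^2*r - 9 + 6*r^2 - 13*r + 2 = 6*r^2 - 14*r - 12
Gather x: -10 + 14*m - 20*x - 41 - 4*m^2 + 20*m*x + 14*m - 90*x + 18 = -4*m^2 + 28*m + x*(20*m - 110) - 33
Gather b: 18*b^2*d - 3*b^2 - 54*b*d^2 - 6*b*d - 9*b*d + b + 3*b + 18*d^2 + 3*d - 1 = b^2*(18*d - 3) + b*(-54*d^2 - 15*d + 4) + 18*d^2 + 3*d - 1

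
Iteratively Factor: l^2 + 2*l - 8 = (l + 4)*(l - 2)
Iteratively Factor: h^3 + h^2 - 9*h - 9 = (h - 3)*(h^2 + 4*h + 3) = (h - 3)*(h + 1)*(h + 3)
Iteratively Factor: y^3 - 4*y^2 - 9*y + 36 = (y - 4)*(y^2 - 9) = (y - 4)*(y + 3)*(y - 3)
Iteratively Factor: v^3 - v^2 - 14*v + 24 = (v + 4)*(v^2 - 5*v + 6) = (v - 2)*(v + 4)*(v - 3)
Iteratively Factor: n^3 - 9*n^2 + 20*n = (n - 4)*(n^2 - 5*n) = (n - 5)*(n - 4)*(n)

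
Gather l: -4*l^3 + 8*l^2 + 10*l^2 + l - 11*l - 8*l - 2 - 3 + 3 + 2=-4*l^3 + 18*l^2 - 18*l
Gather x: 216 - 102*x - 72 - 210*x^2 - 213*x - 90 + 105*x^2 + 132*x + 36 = -105*x^2 - 183*x + 90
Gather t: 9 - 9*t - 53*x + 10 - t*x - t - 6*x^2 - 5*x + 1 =t*(-x - 10) - 6*x^2 - 58*x + 20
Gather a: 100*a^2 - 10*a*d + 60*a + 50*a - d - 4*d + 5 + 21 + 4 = 100*a^2 + a*(110 - 10*d) - 5*d + 30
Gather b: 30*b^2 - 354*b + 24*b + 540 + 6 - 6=30*b^2 - 330*b + 540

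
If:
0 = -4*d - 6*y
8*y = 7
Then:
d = -21/16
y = 7/8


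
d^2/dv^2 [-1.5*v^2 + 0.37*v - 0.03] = -3.00000000000000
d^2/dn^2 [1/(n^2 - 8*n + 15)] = 2*(-n^2 + 8*n + 4*(n - 4)^2 - 15)/(n^2 - 8*n + 15)^3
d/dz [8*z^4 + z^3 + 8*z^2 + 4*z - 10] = 32*z^3 + 3*z^2 + 16*z + 4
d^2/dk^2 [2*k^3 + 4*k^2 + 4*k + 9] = 12*k + 8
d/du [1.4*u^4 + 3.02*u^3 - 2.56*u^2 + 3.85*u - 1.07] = 5.6*u^3 + 9.06*u^2 - 5.12*u + 3.85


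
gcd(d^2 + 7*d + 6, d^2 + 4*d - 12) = d + 6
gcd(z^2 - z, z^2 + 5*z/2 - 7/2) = z - 1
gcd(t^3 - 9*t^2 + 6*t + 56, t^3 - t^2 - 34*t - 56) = t^2 - 5*t - 14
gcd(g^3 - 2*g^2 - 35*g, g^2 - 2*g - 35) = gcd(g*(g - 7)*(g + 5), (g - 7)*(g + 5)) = g^2 - 2*g - 35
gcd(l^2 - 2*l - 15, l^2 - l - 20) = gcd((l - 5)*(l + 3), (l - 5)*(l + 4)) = l - 5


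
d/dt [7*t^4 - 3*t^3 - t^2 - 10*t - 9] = 28*t^3 - 9*t^2 - 2*t - 10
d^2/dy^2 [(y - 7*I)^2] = 2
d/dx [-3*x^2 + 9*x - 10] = 9 - 6*x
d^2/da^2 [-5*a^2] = -10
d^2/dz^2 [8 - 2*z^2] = -4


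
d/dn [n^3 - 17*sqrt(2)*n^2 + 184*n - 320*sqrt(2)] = 3*n^2 - 34*sqrt(2)*n + 184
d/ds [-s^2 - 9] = -2*s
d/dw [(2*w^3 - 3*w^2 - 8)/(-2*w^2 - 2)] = w*(-w^3 - 3*w - 5)/(w^4 + 2*w^2 + 1)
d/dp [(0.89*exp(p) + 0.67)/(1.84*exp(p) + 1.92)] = 0.476*exp(p)/(1.84*exp(p) + 1.92)^2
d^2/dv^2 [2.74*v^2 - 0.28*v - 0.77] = 5.48000000000000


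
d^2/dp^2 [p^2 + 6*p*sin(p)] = -6*p*sin(p) + 12*cos(p) + 2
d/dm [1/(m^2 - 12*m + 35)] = 2*(6 - m)/(m^2 - 12*m + 35)^2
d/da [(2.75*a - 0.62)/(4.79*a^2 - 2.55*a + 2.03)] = (-13.1725*a^2 + 5.9396*a + 4.0015)/(22.9441*a^4 - 24.429*a^3 + 25.9499*a^2 - 10.353*a + 4.1209)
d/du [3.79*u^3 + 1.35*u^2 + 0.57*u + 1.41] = 11.37*u^2 + 2.7*u + 0.57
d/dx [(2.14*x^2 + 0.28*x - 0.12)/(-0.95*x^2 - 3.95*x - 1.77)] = (-8.187*x^2 - 7.8036*x - 0.9696)/(0.9025*x^4 + 7.505*x^3 + 18.9655*x^2 + 13.983*x + 3.1329)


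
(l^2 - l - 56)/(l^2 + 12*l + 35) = (l - 8)/(l + 5)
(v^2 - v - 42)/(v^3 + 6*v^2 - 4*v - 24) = (v - 7)/(v^2 - 4)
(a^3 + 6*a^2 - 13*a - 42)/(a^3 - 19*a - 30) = (a^2 + 4*a - 21)/(a^2 - 2*a - 15)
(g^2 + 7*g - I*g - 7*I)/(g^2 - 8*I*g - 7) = (g + 7)/(g - 7*I)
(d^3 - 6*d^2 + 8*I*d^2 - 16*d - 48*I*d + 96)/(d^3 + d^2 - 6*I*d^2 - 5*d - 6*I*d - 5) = (d^3 + d^2*(-6 + 8*I) + d*(-16 - 48*I) + 96)/(d^3 + d^2*(1 - 6*I) + d*(-5 - 6*I) - 5)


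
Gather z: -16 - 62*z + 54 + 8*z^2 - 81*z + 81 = 8*z^2 - 143*z + 119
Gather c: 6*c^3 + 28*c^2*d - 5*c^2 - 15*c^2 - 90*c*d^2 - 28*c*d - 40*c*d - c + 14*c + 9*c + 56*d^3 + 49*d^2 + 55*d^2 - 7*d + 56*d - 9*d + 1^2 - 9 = 6*c^3 + c^2*(28*d - 20) + c*(-90*d^2 - 68*d + 22) + 56*d^3 + 104*d^2 + 40*d - 8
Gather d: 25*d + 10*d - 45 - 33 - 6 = 35*d - 84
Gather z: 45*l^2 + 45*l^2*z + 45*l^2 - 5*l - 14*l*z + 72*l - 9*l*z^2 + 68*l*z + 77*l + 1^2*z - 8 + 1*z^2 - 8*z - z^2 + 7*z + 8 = 90*l^2 - 9*l*z^2 + 144*l + z*(45*l^2 + 54*l)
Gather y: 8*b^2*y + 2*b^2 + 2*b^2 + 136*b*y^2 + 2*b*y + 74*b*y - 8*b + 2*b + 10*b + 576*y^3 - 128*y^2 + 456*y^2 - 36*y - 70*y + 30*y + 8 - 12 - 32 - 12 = 4*b^2 + 4*b + 576*y^3 + y^2*(136*b + 328) + y*(8*b^2 + 76*b - 76) - 48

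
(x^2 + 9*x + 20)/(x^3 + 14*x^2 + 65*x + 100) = 1/(x + 5)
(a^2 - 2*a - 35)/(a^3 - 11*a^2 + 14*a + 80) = (a^2 - 2*a - 35)/(a^3 - 11*a^2 + 14*a + 80)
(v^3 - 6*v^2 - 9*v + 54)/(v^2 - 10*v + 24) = (v^2 - 9)/(v - 4)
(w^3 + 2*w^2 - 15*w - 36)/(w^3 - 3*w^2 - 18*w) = (w^2 - w - 12)/(w*(w - 6))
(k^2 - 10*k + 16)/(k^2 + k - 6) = (k - 8)/(k + 3)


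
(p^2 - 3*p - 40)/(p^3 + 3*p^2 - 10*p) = (p - 8)/(p*(p - 2))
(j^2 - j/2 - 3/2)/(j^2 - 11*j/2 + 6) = (j + 1)/(j - 4)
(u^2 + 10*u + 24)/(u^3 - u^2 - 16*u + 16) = (u + 6)/(u^2 - 5*u + 4)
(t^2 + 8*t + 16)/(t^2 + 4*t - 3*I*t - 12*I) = (t + 4)/(t - 3*I)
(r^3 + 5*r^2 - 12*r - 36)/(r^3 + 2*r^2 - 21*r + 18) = (r + 2)/(r - 1)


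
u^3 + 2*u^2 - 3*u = u*(u - 1)*(u + 3)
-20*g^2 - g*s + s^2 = (-5*g + s)*(4*g + s)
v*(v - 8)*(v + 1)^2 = v^4 - 6*v^3 - 15*v^2 - 8*v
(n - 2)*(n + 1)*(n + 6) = n^3 + 5*n^2 - 8*n - 12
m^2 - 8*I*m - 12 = (m - 6*I)*(m - 2*I)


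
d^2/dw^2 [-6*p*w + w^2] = 2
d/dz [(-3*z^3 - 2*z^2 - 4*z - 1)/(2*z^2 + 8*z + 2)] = z*(-3*z^3 - 24*z^2 - 13*z - 2)/(2*(z^4 + 8*z^3 + 18*z^2 + 8*z + 1))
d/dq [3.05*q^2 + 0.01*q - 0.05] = 6.1*q + 0.01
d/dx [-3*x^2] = -6*x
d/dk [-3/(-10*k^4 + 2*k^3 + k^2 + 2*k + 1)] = 6*(-20*k^3 + 3*k^2 + k + 1)/(-10*k^4 + 2*k^3 + k^2 + 2*k + 1)^2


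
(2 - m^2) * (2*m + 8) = -2*m^3 - 8*m^2 + 4*m + 16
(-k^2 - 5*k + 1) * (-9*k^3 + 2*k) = 9*k^5 + 45*k^4 - 11*k^3 - 10*k^2 + 2*k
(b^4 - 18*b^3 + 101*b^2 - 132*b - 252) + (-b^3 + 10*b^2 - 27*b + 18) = b^4 - 19*b^3 + 111*b^2 - 159*b - 234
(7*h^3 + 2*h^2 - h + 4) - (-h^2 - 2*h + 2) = 7*h^3 + 3*h^2 + h + 2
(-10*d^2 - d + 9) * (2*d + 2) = -20*d^3 - 22*d^2 + 16*d + 18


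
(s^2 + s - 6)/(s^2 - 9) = (s - 2)/(s - 3)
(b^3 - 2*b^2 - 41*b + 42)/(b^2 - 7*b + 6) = (b^2 - b - 42)/(b - 6)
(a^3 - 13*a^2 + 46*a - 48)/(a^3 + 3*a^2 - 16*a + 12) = (a^2 - 11*a + 24)/(a^2 + 5*a - 6)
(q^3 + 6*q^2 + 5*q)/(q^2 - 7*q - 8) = q*(q + 5)/(q - 8)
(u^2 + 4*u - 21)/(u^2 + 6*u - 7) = (u - 3)/(u - 1)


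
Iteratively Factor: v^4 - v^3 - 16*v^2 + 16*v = (v - 1)*(v^3 - 16*v) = (v - 1)*(v + 4)*(v^2 - 4*v) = v*(v - 1)*(v + 4)*(v - 4)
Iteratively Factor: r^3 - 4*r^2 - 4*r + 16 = (r - 4)*(r^2 - 4) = (r - 4)*(r + 2)*(r - 2)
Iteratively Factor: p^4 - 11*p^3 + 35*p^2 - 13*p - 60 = (p - 5)*(p^3 - 6*p^2 + 5*p + 12) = (p - 5)*(p - 4)*(p^2 - 2*p - 3) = (p - 5)*(p - 4)*(p - 3)*(p + 1)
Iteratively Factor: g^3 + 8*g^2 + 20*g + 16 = (g + 2)*(g^2 + 6*g + 8) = (g + 2)^2*(g + 4)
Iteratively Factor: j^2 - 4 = (j + 2)*(j - 2)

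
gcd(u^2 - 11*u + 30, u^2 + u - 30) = u - 5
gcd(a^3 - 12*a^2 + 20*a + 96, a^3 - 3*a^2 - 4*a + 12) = a + 2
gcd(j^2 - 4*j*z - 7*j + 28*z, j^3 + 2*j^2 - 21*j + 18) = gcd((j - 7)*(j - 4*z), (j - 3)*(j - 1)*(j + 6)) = 1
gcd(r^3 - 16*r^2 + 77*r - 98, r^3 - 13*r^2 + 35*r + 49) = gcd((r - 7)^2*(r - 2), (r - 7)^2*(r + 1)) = r^2 - 14*r + 49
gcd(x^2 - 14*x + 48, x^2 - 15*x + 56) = x - 8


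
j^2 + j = j*(j + 1)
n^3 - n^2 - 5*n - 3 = (n - 3)*(n + 1)^2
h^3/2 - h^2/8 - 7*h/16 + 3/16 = (h/2 + 1/2)*(h - 3/4)*(h - 1/2)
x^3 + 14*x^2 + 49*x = x*(x + 7)^2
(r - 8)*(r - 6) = r^2 - 14*r + 48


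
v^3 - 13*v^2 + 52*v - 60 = (v - 6)*(v - 5)*(v - 2)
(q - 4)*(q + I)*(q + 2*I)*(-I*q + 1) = -I*q^4 + 4*q^3 + 4*I*q^3 - 16*q^2 + 5*I*q^2 - 2*q - 20*I*q + 8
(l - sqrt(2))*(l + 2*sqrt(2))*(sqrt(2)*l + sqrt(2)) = sqrt(2)*l^3 + sqrt(2)*l^2 + 2*l^2 - 4*sqrt(2)*l + 2*l - 4*sqrt(2)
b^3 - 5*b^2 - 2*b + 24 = (b - 4)*(b - 3)*(b + 2)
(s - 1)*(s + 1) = s^2 - 1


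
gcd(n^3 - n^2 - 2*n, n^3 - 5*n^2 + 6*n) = n^2 - 2*n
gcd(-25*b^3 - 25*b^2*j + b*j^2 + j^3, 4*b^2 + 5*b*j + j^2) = b + j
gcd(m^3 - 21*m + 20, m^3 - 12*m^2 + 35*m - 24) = m - 1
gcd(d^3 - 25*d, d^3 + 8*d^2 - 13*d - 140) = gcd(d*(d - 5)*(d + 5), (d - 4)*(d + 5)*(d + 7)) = d + 5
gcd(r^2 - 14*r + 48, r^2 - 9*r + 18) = r - 6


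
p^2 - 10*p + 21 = (p - 7)*(p - 3)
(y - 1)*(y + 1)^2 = y^3 + y^2 - y - 1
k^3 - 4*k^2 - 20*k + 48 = (k - 6)*(k - 2)*(k + 4)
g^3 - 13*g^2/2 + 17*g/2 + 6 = (g - 4)*(g - 3)*(g + 1/2)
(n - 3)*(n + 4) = n^2 + n - 12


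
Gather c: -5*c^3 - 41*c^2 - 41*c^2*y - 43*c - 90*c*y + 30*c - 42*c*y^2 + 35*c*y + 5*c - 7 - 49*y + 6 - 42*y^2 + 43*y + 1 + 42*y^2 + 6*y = -5*c^3 + c^2*(-41*y - 41) + c*(-42*y^2 - 55*y - 8)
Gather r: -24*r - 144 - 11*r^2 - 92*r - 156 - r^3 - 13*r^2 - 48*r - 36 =-r^3 - 24*r^2 - 164*r - 336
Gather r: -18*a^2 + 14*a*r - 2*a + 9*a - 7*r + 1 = -18*a^2 + 7*a + r*(14*a - 7) + 1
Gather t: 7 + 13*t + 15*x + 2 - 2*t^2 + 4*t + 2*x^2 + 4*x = -2*t^2 + 17*t + 2*x^2 + 19*x + 9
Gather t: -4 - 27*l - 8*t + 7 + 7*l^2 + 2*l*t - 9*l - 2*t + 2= 7*l^2 - 36*l + t*(2*l - 10) + 5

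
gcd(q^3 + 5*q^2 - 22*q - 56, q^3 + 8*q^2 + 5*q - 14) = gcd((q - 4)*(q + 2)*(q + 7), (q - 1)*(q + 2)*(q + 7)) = q^2 + 9*q + 14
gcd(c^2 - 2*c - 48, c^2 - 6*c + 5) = 1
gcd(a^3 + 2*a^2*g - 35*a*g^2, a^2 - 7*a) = a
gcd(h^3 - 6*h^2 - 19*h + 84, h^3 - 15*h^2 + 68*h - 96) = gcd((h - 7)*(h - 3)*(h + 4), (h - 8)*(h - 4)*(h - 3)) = h - 3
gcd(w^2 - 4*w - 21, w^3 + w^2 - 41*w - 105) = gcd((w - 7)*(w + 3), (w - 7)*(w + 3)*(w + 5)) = w^2 - 4*w - 21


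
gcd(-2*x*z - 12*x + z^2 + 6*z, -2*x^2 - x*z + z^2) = 2*x - z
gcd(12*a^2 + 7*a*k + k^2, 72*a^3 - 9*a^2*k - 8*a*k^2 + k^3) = 3*a + k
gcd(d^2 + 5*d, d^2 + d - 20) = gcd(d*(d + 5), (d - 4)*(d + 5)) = d + 5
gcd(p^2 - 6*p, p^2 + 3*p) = p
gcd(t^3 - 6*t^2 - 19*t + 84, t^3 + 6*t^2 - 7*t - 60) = t^2 + t - 12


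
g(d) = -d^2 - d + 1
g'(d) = -2*d - 1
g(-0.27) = 1.20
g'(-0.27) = -0.46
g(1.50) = -2.75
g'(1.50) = -4.00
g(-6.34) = -32.86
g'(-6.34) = 11.68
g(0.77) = -0.36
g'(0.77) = -2.54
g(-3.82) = -9.77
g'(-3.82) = 6.64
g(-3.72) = -9.12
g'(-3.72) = 6.44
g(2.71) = -9.05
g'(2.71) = -6.42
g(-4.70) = -16.39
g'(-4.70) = 8.40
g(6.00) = -41.00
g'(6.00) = -13.00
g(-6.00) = -29.00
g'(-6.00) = 11.00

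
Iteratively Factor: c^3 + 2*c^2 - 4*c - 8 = (c + 2)*(c^2 - 4) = (c + 2)^2*(c - 2)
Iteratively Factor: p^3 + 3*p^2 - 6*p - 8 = (p + 1)*(p^2 + 2*p - 8) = (p + 1)*(p + 4)*(p - 2)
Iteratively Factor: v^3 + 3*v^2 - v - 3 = (v + 3)*(v^2 - 1) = (v + 1)*(v + 3)*(v - 1)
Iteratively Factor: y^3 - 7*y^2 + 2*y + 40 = (y + 2)*(y^2 - 9*y + 20) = (y - 4)*(y + 2)*(y - 5)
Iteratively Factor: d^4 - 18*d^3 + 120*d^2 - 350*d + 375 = (d - 5)*(d^3 - 13*d^2 + 55*d - 75) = (d - 5)*(d - 3)*(d^2 - 10*d + 25) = (d - 5)^2*(d - 3)*(d - 5)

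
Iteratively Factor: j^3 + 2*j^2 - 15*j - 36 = (j + 3)*(j^2 - j - 12) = (j - 4)*(j + 3)*(j + 3)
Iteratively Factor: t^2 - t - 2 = (t - 2)*(t + 1)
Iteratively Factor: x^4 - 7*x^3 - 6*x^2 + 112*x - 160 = (x - 4)*(x^3 - 3*x^2 - 18*x + 40) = (x - 4)*(x + 4)*(x^2 - 7*x + 10) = (x - 4)*(x - 2)*(x + 4)*(x - 5)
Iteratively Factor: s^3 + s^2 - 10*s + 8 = (s + 4)*(s^2 - 3*s + 2) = (s - 1)*(s + 4)*(s - 2)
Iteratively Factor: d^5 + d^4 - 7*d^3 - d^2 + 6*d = (d - 2)*(d^4 + 3*d^3 - d^2 - 3*d) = d*(d - 2)*(d^3 + 3*d^2 - d - 3) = d*(d - 2)*(d + 1)*(d^2 + 2*d - 3) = d*(d - 2)*(d - 1)*(d + 1)*(d + 3)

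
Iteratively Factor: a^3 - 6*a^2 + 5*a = (a)*(a^2 - 6*a + 5) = a*(a - 1)*(a - 5)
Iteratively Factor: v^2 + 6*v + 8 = (v + 2)*(v + 4)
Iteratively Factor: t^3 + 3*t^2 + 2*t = (t + 1)*(t^2 + 2*t) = (t + 1)*(t + 2)*(t)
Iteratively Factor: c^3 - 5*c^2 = (c)*(c^2 - 5*c) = c*(c - 5)*(c)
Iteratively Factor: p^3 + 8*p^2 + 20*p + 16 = (p + 2)*(p^2 + 6*p + 8) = (p + 2)^2*(p + 4)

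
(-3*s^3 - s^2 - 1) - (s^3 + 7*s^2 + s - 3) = -4*s^3 - 8*s^2 - s + 2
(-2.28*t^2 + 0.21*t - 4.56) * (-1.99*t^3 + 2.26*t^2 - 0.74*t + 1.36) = 4.5372*t^5 - 5.5707*t^4 + 11.2362*t^3 - 13.5618*t^2 + 3.66*t - 6.2016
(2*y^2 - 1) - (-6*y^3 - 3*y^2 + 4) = 6*y^3 + 5*y^2 - 5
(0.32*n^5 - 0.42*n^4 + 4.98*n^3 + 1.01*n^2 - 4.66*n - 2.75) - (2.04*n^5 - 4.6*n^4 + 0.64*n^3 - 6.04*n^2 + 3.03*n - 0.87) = -1.72*n^5 + 4.18*n^4 + 4.34*n^3 + 7.05*n^2 - 7.69*n - 1.88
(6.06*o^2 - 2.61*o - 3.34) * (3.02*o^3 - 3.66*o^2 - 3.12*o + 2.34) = 18.3012*o^5 - 30.0618*o^4 - 19.4414*o^3 + 34.548*o^2 + 4.3134*o - 7.8156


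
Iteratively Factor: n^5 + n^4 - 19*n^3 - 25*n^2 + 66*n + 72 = (n + 3)*(n^4 - 2*n^3 - 13*n^2 + 14*n + 24) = (n + 1)*(n + 3)*(n^3 - 3*n^2 - 10*n + 24) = (n - 4)*(n + 1)*(n + 3)*(n^2 + n - 6) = (n - 4)*(n + 1)*(n + 3)^2*(n - 2)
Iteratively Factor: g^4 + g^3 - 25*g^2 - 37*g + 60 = (g + 4)*(g^3 - 3*g^2 - 13*g + 15) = (g - 1)*(g + 4)*(g^2 - 2*g - 15) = (g - 5)*(g - 1)*(g + 4)*(g + 3)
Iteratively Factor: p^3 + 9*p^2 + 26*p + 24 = (p + 3)*(p^2 + 6*p + 8) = (p + 2)*(p + 3)*(p + 4)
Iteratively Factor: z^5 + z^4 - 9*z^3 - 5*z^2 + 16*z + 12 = (z - 2)*(z^4 + 3*z^3 - 3*z^2 - 11*z - 6) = (z - 2)*(z + 1)*(z^3 + 2*z^2 - 5*z - 6) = (z - 2)*(z + 1)^2*(z^2 + z - 6) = (z - 2)^2*(z + 1)^2*(z + 3)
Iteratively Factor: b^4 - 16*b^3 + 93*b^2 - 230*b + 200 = (b - 4)*(b^3 - 12*b^2 + 45*b - 50) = (b - 5)*(b - 4)*(b^2 - 7*b + 10) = (b - 5)*(b - 4)*(b - 2)*(b - 5)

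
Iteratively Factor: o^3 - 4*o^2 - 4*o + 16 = (o + 2)*(o^2 - 6*o + 8) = (o - 2)*(o + 2)*(o - 4)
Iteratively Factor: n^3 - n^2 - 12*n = (n)*(n^2 - n - 12) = n*(n + 3)*(n - 4)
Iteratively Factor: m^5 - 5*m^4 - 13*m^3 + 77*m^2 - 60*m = (m - 3)*(m^4 - 2*m^3 - 19*m^2 + 20*m) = (m - 5)*(m - 3)*(m^3 + 3*m^2 - 4*m) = (m - 5)*(m - 3)*(m - 1)*(m^2 + 4*m) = m*(m - 5)*(m - 3)*(m - 1)*(m + 4)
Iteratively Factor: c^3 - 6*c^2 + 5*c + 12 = (c + 1)*(c^2 - 7*c + 12) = (c - 3)*(c + 1)*(c - 4)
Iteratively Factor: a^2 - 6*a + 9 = (a - 3)*(a - 3)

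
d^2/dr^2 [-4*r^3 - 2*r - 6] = -24*r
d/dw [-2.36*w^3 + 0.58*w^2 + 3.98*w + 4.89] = -7.08*w^2 + 1.16*w + 3.98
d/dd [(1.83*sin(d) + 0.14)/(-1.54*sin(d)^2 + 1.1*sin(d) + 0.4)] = 0.42165626581211*(2.8182*sin(d)^2 + 0.4312*sin(d) + 0.578)*cos(d)/(1.0*sin(d)^2 - 0.714285714285714*sin(d) - 0.25974025974026)^2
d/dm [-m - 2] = -1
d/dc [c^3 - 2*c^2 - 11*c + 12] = 3*c^2 - 4*c - 11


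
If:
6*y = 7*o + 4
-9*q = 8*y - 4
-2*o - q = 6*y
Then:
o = -104/215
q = 76/215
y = 22/215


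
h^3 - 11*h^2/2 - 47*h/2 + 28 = (h - 8)*(h - 1)*(h + 7/2)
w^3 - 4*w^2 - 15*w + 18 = (w - 6)*(w - 1)*(w + 3)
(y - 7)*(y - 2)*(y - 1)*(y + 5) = y^4 - 5*y^3 - 27*y^2 + 101*y - 70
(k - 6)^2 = k^2 - 12*k + 36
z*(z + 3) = z^2 + 3*z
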